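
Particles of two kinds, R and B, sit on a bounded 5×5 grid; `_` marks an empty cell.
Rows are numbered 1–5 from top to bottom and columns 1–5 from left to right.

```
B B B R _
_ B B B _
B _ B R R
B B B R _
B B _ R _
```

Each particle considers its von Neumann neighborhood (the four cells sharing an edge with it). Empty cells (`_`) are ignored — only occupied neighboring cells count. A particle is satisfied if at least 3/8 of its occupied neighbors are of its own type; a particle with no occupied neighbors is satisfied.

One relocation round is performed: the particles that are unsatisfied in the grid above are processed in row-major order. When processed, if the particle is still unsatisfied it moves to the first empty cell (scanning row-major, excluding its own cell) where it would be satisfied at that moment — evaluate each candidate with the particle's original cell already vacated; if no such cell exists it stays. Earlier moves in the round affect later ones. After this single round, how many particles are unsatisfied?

Initially unsatisfied (in order): (1,4), (2,4).
  (1,4) → (1,5).
  (2,4): now satisfied by earlier moves; stays.
Resulting grid:
B B B _ R
_ B B B _
B _ B R R
B B B R _
B B _ R _
All satisfied now.

0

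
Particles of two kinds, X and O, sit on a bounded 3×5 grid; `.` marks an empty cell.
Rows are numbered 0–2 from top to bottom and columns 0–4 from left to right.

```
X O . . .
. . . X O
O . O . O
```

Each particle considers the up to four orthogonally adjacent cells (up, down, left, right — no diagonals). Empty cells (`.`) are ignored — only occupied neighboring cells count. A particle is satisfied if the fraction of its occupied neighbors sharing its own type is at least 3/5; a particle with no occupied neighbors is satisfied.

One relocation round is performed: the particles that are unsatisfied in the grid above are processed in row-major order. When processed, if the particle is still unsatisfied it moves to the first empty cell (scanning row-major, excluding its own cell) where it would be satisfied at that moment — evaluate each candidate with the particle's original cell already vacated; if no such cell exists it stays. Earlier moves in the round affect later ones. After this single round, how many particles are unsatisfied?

Initially unsatisfied (in order): (0,0), (0,1), (1,3), (1,4).
  (0,0) → (0,3).
  (0,1): now satisfied by earlier moves; stays.
  (1,3): no empty cell satisfies it; stays.
  (1,4) → (0,0).
Resulting grid:
O O . X .
. . . X .
O . O . O
All satisfied now.

0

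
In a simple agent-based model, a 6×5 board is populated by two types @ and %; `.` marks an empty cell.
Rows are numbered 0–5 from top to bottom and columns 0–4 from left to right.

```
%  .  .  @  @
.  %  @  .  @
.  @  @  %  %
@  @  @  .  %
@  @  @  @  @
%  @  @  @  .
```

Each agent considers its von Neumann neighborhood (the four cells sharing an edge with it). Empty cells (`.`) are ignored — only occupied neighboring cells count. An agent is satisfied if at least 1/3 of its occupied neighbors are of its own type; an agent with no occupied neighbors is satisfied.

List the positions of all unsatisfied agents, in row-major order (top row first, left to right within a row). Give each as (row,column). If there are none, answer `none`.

Row 0: (0,0)% 0/0 ok · (0,3)@ 1/1 ok · (0,4)@ 2/2 ok
Row 1: (1,1)% 0/2 unhappy · (1,2)@ 1/2 ok · (1,4)@ 1/2 ok
Row 2: (2,1)@ 2/3 ok · (2,2)@ 3/4 ok · (2,3)% 1/2 ok · (2,4)% 2/3 ok
Row 3: (3,0)@ 2/2 ok · (3,1)@ 4/4 ok · (3,2)@ 3/3 ok · (3,4)% 1/2 ok
Row 4: (4,0)@ 2/3 ok · (4,1)@ 4/4 ok · (4,2)@ 4/4 ok · (4,3)@ 3/3 ok · (4,4)@ 1/2 ok
Row 5: (5,0)% 0/2 unhappy · (5,1)@ 2/3 ok · (5,2)@ 3/3 ok · (5,3)@ 2/2 ok

(1,1), (5,0)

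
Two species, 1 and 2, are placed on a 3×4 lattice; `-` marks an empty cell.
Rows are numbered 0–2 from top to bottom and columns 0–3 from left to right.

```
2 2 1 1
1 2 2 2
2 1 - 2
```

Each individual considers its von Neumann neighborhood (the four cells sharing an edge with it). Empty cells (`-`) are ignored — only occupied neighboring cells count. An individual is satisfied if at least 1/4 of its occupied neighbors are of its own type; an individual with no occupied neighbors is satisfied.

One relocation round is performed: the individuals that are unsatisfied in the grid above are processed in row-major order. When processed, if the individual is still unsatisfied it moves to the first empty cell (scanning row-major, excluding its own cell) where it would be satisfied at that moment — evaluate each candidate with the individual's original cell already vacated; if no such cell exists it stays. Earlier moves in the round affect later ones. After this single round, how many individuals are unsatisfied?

0

Initially unsatisfied (in order): (1,0), (2,0), (2,1).
  (1,0) → (2,2).
  (2,0) → (1,0).
  (2,1): now satisfied by earlier moves; stays.
Resulting grid:
2 2 1 1
2 2 2 2
- 1 1 2
All satisfied now.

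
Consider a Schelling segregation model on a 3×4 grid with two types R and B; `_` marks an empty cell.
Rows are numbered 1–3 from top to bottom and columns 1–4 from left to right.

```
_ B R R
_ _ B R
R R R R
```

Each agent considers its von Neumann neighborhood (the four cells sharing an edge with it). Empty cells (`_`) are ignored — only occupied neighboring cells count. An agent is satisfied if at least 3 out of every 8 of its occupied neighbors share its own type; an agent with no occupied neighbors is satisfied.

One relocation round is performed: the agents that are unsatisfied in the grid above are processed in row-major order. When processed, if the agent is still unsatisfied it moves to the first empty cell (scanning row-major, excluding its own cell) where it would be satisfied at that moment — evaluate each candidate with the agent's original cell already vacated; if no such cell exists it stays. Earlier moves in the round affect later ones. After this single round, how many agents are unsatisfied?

0

Initially unsatisfied (in order): (1,2), (1,3), (2,3).
  (1,2) → (1,1).
  (1,3): now satisfied by earlier moves; stays.
  (2,3) → (1,2).
Resulting grid:
B B R R
_ _ _ R
R R R R
All satisfied now.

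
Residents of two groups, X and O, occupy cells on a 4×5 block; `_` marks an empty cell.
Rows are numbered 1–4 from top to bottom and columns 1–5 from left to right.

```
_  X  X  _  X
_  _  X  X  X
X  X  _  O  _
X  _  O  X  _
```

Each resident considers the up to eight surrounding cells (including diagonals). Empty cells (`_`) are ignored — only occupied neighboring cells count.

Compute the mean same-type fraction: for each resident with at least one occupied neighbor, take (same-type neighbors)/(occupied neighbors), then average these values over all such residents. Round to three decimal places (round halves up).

0.713

(1,2)X 2/2
(1,3)X 3/3
(1,5)X 2/2
(2,3)X 4/5
(2,4)X 4/5
(2,5)X 2/3
(3,1)X 2/2
(3,2)X 3/4
(3,4)O 1/5
(4,1)X 2/2
(4,3)O 1/3
(4,4)X 0/2
Sum over 12 residents: 2/2 + 3/3 + 2/2 + 4/5 + 4/5 + 2/3 + 2/2 + 3/4 + 1/5 + 2/2 + 1/3 + 0/2 = 171/20; mean = 171/20 ÷ 12 = 57/80 = 0.7125 → 0.713.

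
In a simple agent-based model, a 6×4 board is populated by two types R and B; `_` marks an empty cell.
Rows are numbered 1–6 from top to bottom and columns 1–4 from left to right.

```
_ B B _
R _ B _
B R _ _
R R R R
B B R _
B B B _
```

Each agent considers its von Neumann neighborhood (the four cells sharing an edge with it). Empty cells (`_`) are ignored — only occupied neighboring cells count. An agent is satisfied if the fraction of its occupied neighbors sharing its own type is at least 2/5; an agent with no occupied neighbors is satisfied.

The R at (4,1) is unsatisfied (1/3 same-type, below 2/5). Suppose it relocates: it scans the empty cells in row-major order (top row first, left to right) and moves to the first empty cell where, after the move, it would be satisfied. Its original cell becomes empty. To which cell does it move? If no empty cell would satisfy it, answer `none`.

Vacating (4,1). Empty cells in order:
  (1,1): 1/2 same-type → satisfied — stop here.

(1,1)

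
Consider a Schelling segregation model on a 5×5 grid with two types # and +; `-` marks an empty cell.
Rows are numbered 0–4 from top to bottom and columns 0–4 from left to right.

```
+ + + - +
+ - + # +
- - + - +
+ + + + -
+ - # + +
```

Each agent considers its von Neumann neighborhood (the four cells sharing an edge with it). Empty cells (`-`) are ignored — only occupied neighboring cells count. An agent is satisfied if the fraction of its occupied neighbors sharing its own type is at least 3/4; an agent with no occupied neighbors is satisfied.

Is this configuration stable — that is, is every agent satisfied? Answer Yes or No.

Row 0: (0,0)+ 2/2 ✓ · (0,1)+ 2/2 ✓ · (0,2)+ 2/2 ✓ · (0,4)+ 1/1 ✓
Row 1: (1,0)+ 1/1 ✓ · (1,2)+ 2/3 ✗ · (1,3)# 0/2 ✗ · (1,4)+ 2/3 ✗
Row 2: (2,2)+ 2/2 ✓ · (2,4)+ 1/1 ✓
Row 3: (3,0)+ 2/2 ✓ · (3,1)+ 2/2 ✓ · (3,2)+ 3/4 ✓ · (3,3)+ 2/2 ✓
Row 4: (4,0)+ 1/1 ✓ · (4,2)# 0/2 ✗ · (4,3)+ 2/3 ✗ · (4,4)+ 1/1 ✓
For instance (1,2) has only 2/3 same-type neighbors, below 3/4.

No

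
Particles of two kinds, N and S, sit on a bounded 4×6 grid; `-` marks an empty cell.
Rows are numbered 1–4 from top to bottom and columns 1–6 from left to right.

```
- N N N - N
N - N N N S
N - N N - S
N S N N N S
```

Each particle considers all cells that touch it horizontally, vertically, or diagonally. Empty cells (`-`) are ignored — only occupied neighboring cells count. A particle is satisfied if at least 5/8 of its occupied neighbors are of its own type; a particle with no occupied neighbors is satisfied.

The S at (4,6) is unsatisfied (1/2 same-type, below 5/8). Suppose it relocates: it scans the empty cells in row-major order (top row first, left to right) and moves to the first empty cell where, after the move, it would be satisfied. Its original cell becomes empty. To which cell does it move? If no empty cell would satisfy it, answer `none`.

none

Vacating (4,6). Empty cells in order:
  (1,1): 0/2 same-type → still unsatisfied.
  (1,5): 1/5 same-type → still unsatisfied.
  (2,2): 0/6 same-type → still unsatisfied.
  (3,2): 1/7 same-type → still unsatisfied.
  (3,5): 2/7 same-type → still unsatisfied.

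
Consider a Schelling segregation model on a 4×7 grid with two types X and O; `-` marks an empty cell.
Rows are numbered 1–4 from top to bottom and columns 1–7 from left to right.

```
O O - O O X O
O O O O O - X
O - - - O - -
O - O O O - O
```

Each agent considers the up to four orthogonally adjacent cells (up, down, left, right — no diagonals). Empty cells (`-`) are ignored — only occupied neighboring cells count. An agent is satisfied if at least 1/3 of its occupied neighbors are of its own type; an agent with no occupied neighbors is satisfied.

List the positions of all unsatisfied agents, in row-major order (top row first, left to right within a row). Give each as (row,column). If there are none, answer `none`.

Row 1: (1,1)O 2/2 ✓ · (1,2)O 2/2 ✓ · (1,4)O 2/2 ✓ · (1,5)O 2/3 ✓ · (1,6)X 0/2 ✗ · (1,7)O 0/2 ✗
Row 2: (2,1)O 3/3 ✓ · (2,2)O 3/3 ✓ · (2,3)O 2/2 ✓ · (2,4)O 3/3 ✓ · (2,5)O 3/3 ✓ · (2,7)X 0/1 ✗
Row 3: (3,1)O 2/2 ✓ · (3,5)O 2/2 ✓
Row 4: (4,1)O 1/1 ✓ · (4,3)O 1/1 ✓ · (4,4)O 2/2 ✓ · (4,5)O 2/2 ✓ · (4,7)O 0/0 ✓

(1,6), (1,7), (2,7)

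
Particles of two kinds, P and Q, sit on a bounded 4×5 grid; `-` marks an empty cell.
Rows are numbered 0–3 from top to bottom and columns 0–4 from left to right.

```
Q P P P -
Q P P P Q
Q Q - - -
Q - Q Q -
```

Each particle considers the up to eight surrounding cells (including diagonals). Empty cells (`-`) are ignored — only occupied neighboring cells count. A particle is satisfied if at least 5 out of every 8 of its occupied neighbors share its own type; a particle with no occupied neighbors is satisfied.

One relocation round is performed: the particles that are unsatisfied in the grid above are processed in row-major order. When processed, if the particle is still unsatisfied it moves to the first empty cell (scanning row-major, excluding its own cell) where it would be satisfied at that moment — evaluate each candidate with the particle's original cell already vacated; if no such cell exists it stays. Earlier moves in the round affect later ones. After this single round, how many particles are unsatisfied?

2

Initially unsatisfied (in order): (0,0), (0,1), (1,0), (1,1), (1,4).
  (0,0) → (2,4).
  (0,1): now satisfied by earlier moves; stays.
  (1,0) → (2,3).
  (1,1) → (0,0).
  (1,4) → (2,2).
Resulting grid:
P P P P -
- - P P -
Q Q Q Q Q
Q - Q Q -
Unsatisfied now: (1,2), (1,3).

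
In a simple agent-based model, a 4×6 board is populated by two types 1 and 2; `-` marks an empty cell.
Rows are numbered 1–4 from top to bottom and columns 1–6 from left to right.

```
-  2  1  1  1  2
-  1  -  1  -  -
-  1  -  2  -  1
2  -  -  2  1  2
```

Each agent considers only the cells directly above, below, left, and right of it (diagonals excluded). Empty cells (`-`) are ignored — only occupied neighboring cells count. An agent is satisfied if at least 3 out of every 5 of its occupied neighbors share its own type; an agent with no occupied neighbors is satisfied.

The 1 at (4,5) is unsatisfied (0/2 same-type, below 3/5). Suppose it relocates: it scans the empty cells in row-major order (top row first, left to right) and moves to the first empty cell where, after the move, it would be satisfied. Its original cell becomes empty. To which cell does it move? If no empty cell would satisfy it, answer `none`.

Vacating (4,5). Empty cells in order:
  (1,1): 0/1 same-type → still unsatisfied.
  (2,1): 1/1 same-type → satisfied — stop here.

(2,1)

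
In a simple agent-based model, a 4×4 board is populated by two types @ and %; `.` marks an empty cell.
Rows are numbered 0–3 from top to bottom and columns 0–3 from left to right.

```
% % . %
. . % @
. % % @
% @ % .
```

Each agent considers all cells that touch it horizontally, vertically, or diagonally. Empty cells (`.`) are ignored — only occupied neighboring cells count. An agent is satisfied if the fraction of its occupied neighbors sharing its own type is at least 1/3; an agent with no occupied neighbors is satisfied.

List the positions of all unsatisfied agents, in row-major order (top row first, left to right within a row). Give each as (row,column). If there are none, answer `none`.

(0,0)% 1/1 ✓
(0,1)% 2/2 ✓
(0,3)% 1/2 ✓
(1,2)% 4/6 ✓
(1,3)@ 1/4 ✗
(2,1)% 4/5 ✓
(2,2)% 3/6 ✓
(2,3)@ 1/4 ✗
(3,0)% 1/2 ✓
(3,1)@ 0/4 ✗
(3,2)% 2/4 ✓

(1,3), (2,3), (3,1)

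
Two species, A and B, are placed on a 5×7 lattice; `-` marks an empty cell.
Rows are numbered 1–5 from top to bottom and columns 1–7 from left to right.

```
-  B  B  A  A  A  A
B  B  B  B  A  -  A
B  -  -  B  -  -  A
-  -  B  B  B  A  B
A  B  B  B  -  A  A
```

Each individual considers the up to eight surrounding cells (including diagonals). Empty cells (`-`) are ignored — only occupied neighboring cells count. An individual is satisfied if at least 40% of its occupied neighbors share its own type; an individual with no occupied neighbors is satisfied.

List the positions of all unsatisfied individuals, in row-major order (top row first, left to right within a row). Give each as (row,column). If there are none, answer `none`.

(4,7), (5,1)

Row 1: (1,2)B 4/4 satisfied · (1,3)B 4/5 satisfied · (1,4)A 2/5 satisfied · (1,5)A 3/4 satisfied · (1,6)A 4/4 satisfied · (1,7)A 2/2 satisfied
Row 2: (2,1)B 3/3 satisfied · (2,2)B 5/5 satisfied · (2,3)B 5/6 satisfied · (2,4)B 3/6 satisfied · (2,5)A 3/5 satisfied · (2,7)A 3/3 satisfied
Row 3: (3,1)B 2/2 satisfied · (3,4)B 5/6 satisfied · (3,7)A 2/3 satisfied
Row 4: (4,3)B 5/5 satisfied · (4,4)B 5/5 satisfied · (4,5)B 3/5 satisfied · (4,6)A 3/5 satisfied · (4,7)B 0/4 not
Row 5: (5,1)A 0/1 not · (5,2)B 2/3 satisfied · (5,3)B 4/4 satisfied · (5,4)B 4/4 satisfied · (5,6)A 2/4 satisfied · (5,7)A 2/3 satisfied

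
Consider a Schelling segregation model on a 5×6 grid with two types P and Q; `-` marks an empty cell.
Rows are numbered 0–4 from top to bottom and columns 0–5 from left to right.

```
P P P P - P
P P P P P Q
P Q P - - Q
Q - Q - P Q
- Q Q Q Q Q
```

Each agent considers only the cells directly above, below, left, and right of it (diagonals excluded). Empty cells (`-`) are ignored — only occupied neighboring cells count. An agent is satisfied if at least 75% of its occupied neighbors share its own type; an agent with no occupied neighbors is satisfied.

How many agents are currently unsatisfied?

(0,0)P 2/2 satisfied
(0,1)P 3/3 satisfied
(0,2)P 3/3 satisfied
(0,3)P 2/2 satisfied
(0,5)P 0/1 not
(1,0)P 3/3 satisfied
(1,1)P 3/4 satisfied
(1,2)P 4/4 satisfied
(1,3)P 3/3 satisfied
(1,4)P 1/2 not
(1,5)Q 1/3 not
(2,0)P 1/3 not
(2,1)Q 0/3 not
(2,2)P 1/3 not
(2,5)Q 2/2 satisfied
(3,0)Q 0/1 not
(3,2)Q 1/2 not
(3,4)P 0/2 not
(3,5)Q 2/3 not
(4,1)Q 1/1 satisfied
(4,2)Q 3/3 satisfied
(4,3)Q 2/2 satisfied
(4,4)Q 2/3 not
(4,5)Q 2/2 satisfied
Unsatisfied: (0,5), (1,4), (1,5), (2,0), (2,1), (2,2), (3,0), (3,2), (3,4), (3,5), (4,4) — 11 in total.

11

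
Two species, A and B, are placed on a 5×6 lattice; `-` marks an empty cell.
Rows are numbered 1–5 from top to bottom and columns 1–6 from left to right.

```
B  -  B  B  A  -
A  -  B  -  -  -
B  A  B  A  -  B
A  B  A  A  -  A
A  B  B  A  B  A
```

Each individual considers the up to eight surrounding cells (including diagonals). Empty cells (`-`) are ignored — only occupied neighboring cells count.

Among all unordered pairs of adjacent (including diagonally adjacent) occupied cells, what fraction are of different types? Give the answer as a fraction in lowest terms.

Scan each occupied cell's neighbors to the right and below (and the two forward diagonals) so each pair is counted once.
From row 1: 2 unlike of 5 pairs (running 2/5).
From row 2: 3 unlike of 5 pairs (running 5/10).
From row 3: 8 unlike of 14 pairs (running 13/24).
From row 4: 9 unlike of 16 pairs (running 22/40).
From row 5: 4 unlike of 5 pairs (running 26/45).
Total adjacent occupied pairs: 45; unlike-type pairs: 26.
26/45 is already in lowest terms.

26/45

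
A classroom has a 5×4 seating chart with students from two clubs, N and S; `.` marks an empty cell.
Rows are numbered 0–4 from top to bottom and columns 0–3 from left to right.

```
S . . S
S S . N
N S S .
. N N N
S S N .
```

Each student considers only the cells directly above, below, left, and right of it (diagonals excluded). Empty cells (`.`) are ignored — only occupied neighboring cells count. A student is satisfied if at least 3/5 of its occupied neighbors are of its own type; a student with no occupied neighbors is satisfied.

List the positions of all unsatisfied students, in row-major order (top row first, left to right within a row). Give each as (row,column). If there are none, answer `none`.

(0,3), (1,3), (2,0), (2,1), (2,2), (3,1), (4,1), (4,2)

Row 0: (0,0)S 1/1 satisfied · (0,3)S 0/1 not
Row 1: (1,0)S 2/3 satisfied · (1,1)S 2/2 satisfied · (1,3)N 0/1 not
Row 2: (2,0)N 0/2 not · (2,1)S 2/4 not · (2,2)S 1/2 not
Row 3: (3,1)N 1/3 not · (3,2)N 3/4 satisfied · (3,3)N 1/1 satisfied
Row 4: (4,0)S 1/1 satisfied · (4,1)S 1/3 not · (4,2)N 1/2 not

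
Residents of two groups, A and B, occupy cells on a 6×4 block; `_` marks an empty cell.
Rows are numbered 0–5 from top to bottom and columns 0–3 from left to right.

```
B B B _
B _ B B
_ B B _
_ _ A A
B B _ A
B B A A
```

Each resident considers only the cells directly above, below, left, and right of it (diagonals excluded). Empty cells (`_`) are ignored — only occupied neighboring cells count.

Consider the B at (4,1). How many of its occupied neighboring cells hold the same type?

Occupied neighbors of (4,1): (5,1)=B, (4,0)=B.
Same type (B): 2 of 2.

2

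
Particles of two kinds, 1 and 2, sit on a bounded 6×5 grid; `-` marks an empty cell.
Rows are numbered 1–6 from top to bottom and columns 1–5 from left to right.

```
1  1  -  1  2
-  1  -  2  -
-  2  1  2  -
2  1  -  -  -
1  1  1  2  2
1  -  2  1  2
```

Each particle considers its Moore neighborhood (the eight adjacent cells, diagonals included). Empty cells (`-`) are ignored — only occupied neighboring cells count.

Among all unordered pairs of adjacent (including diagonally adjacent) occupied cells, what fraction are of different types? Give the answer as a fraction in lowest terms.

Scan each occupied cell's neighbors to the right and below (and the two forward diagonals) so each pair is counted once.
Row 1: 1(1,1)–1(1,2)= 1(1,1)–1(2,2)= 1(1,2)–1(2,2)= 1(1,4)–2(1,5)≠ 1(1,4)–2(2,4)≠ 2(1,5)–2(2,4)=  → 2/6 unlike.
Row 2: 1(2,2)–2(3,2)≠ 1(2,2)–1(3,3)= 2(2,4)–2(3,4)= 2(2,4)–1(3,3)≠  → 2/4 unlike.
Row 3: 2(3,2)–1(3,3)≠ 2(3,2)–1(4,2)≠ 2(3,2)–2(4,1)= 1(3,3)–2(3,4)≠ 1(3,3)–1(4,2)=  → 3/5 unlike.
Row 4: 2(4,1)–1(4,2)≠ 2(4,1)–1(5,1)≠ 2(4,1)–1(5,2)≠ 1(4,2)–1(5,2)= 1(4,2)–1(5,3)= 1(4,2)–1(5,1)=  → 3/6 unlike.
Row 5: 1(5,1)–1(5,2)= 1(5,1)–1(6,1)= 1(5,2)–1(5,3)= 1(5,2)–2(6,3)≠ 1(5,2)–1(6,1)= 1(5,3)–2(5,4)≠ 1(5,3)–2(6,3)≠ 1(5,3)–1(6,4)= 2(5,4)–2(5,5)= 2(5,4)–1(6,4)≠ 2(5,4)–2(6,5)= 2(5,4)–2(6,3)= 2(5,5)–2(6,5)= 2(5,5)–1(6,4)≠  → 5/14 unlike.
Row 6: 2(6,3)–1(6,4)≠ 1(6,4)–2(6,5)≠  → 2/2 unlike.
Total adjacent occupied pairs: 37; unlike-type pairs: 17.
17/37 is already in lowest terms.

17/37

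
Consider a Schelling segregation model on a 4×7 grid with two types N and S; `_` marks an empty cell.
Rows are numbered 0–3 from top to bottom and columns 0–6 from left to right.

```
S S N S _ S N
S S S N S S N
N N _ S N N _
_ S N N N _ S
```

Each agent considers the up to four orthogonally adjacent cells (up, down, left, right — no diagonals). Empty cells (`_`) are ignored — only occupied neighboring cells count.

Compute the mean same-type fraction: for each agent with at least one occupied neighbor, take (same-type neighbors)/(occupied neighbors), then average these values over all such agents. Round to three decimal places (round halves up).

0.443

Row 0: (0,0)S 2/2 · (0,1)S 2/3 · (0,2)N 0/3 · (0,3)S 0/2 · (0,5)S 1/2 · (0,6)N 1/2
Row 1: (1,0)S 2/3 · (1,1)S 3/4 · (1,2)S 1/3 · (1,3)N 0/4 · (1,4)S 1/3 · (1,5)S 2/4 · (1,6)N 1/2
Row 2: (2,0)N 1/2 · (2,1)N 1/3 · (2,3)S 0/3 · (2,4)N 2/4 · (2,5)N 1/2
Row 3: (3,1)S 0/2 · (3,2)N 1/2 · (3,3)N 2/3 · (3,4)N 2/2 · (3,6)S — no occupied neighbors
Sum over 22 agents: 2/2 + 2/3 + 0/3 + 0/2 + 1/2 + 1/2 + 2/3 + 3/4 + 1/3 + 0/4 + 1/3 + 2/4 + 1/2 + 1/2 + 1/3 + 0/3 + 2/4 + 1/2 + 0/2 + 1/2 + 2/3 + 2/2 = 39/4; mean = 39/4 ÷ 22 = 39/88 = 0.443181… → 0.443.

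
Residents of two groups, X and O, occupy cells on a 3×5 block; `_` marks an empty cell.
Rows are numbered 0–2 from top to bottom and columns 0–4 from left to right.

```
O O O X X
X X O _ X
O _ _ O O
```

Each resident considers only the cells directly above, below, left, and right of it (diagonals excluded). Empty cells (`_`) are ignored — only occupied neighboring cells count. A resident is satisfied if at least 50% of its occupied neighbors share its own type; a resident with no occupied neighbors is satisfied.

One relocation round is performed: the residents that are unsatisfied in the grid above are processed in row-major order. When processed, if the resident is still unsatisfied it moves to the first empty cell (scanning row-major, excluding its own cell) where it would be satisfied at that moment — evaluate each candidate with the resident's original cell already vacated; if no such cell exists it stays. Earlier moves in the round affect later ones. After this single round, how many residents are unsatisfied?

Initially unsatisfied (in order): (1,0), (1,1), (2,0).
  (1,0) → (1,3).
  (1,1): no empty cell satisfies it; stays.
  (2,0): now satisfied by earlier moves; stays.
Resulting grid:
O O O X X
_ X O X X
O _ _ O O
Unsatisfied now: (1,1), (1,2).

2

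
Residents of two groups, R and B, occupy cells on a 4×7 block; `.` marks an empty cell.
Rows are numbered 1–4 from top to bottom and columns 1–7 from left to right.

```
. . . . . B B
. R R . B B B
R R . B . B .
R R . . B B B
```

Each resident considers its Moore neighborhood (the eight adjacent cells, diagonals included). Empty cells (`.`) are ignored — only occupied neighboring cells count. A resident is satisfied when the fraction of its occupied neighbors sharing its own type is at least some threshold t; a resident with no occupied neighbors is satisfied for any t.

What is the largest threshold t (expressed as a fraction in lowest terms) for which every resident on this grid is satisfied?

(1,6)B 4/4
(1,7)B 3/3
(2,2)R 3/3
(2,3)R 2/3
(2,5)B 4/4
(2,6)B 5/5
(2,7)B 4/4
(3,1)R 4/4
(3,2)R 5/5
(3,4)B 2/3
(3,6)B 6/6
(4,1)R 3/3
(4,2)R 3/3
(4,5)B 3/3
(4,6)B 3/3
(4,7)B 2/2
The smallest same-type fraction is 2/3 at (2,3), which reduces to 2/3. Any threshold above that leaves this resident unsatisfied.

2/3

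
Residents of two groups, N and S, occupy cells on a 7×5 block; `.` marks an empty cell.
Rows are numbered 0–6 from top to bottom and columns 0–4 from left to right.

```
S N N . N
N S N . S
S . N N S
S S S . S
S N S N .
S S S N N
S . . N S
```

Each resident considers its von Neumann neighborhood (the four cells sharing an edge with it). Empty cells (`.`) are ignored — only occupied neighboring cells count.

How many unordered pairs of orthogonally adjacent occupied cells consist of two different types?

Scan each occupied cell's neighbors to the right and below so each pair is counted once.
From row 0: 4 unlike of 6 pairs (running 4/6).
From row 1: 3 unlike of 5 pairs (running 7/11).
From row 2: 2 unlike of 5 pairs (running 9/16).
From row 3: 1 unlike of 5 pairs (running 10/21).
From row 4: 4 unlike of 7 pairs (running 14/28).
From row 5: 2 unlike of 7 pairs (running 16/35).
From row 6: 1 unlike of 1 pairs (running 17/36).
Total adjacent occupied pairs: 36; unlike-type pairs: 17.

17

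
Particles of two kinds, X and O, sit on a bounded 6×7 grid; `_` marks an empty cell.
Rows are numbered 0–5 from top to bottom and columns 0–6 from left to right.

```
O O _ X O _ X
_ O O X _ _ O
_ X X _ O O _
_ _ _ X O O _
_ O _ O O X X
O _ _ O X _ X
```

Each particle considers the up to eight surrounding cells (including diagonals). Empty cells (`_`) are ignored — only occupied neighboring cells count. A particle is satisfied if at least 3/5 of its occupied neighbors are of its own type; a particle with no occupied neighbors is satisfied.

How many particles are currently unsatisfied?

11

Row 0: (0,0)O 2/2 satisfied · (0,1)O 3/3 satisfied · (0,3)X 1/3 not · (0,4)O 0/2 not · (0,6)X 0/1 not
Row 1: (1,1)O 3/5 satisfied · (1,2)O 2/6 not · (1,3)X 2/5 not · (1,6)O 1/2 not
Row 2: (2,1)X 1/3 not · (2,2)X 3/5 satisfied · (2,4)O 3/5 satisfied · (2,5)O 4/4 satisfied
Row 3: (3,3)X 1/5 not · (3,4)O 5/7 satisfied · (3,5)O 4/6 satisfied
Row 4: (4,1)O 1/1 satisfied · (4,3)O 3/5 satisfied · (4,4)O 4/7 not · (4,5)X 3/6 not · (4,6)X 2/3 satisfied
Row 5: (5,0)O 1/1 satisfied · (5,3)O 2/3 satisfied · (5,4)X 1/4 not · (5,6)X 2/2 satisfied
Unsatisfied: (0,3), (0,4), (0,6), (1,2), (1,3), (1,6), (2,1), (3,3), (4,4), (4,5), (5,4) — 11 in total.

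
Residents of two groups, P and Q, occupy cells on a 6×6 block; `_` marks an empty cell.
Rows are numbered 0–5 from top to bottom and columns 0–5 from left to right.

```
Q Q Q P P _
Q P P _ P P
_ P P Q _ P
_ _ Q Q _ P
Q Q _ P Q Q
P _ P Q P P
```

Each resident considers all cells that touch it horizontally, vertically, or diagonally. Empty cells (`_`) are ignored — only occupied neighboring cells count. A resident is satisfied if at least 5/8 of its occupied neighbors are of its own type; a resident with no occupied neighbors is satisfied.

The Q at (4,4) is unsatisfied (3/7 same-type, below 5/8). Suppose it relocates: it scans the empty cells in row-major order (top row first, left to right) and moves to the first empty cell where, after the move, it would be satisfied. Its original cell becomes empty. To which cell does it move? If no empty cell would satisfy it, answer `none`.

(3,0)

Vacating (4,4). Empty cells in order:
  (0,5): 0/3 same-type → still unsatisfied.
  (1,3): 2/7 same-type → still unsatisfied.
  (2,0): 1/3 same-type → still unsatisfied.
  (2,4): 2/6 same-type → still unsatisfied.
  (3,0): 2/3 same-type → satisfied — stop here.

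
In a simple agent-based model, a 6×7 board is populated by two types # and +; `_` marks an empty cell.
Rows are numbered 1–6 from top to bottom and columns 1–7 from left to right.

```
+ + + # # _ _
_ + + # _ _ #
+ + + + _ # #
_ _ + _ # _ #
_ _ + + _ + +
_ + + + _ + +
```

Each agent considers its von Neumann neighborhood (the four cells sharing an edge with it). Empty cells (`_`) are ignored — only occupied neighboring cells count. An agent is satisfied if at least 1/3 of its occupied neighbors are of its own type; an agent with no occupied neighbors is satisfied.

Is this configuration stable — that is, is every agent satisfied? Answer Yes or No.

Yes

Row 1: (1,1)+ 1/1 ok · (1,2)+ 3/3 ok · (1,3)+ 2/3 ok · (1,4)# 2/3 ok · (1,5)# 1/1 ok
Row 2: (2,2)+ 3/3 ok · (2,3)+ 3/4 ok · (2,4)# 1/3 ok · (2,7)# 1/1 ok
Row 3: (3,1)+ 1/1 ok · (3,2)+ 3/3 ok · (3,3)+ 4/4 ok · (3,4)+ 1/2 ok · (3,6)# 1/1 ok · (3,7)# 3/3 ok
Row 4: (4,3)+ 2/2 ok · (4,5)# 0/0 ok · (4,7)# 1/2 ok
Row 5: (5,3)+ 3/3 ok · (5,4)+ 2/2 ok · (5,6)+ 2/2 ok · (5,7)+ 2/3 ok
Row 6: (6,2)+ 1/1 ok · (6,3)+ 3/3 ok · (6,4)+ 2/2 ok · (6,6)+ 2/2 ok · (6,7)+ 2/2 ok
All meet the threshold, so the configuration is stable.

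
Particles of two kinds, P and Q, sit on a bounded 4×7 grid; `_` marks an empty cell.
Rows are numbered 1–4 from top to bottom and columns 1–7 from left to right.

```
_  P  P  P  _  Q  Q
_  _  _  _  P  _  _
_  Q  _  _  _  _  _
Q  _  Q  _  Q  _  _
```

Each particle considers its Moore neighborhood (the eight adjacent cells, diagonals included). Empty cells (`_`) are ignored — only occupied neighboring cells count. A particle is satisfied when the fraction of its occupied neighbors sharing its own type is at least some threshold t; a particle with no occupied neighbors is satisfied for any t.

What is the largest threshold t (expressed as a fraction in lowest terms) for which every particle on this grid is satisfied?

(1,2)P 1/1
(1,3)P 2/2
(1,4)P 2/2
(1,6)Q 1/2
(1,7)Q 1/1
(2,5)P 1/2
(3,2)Q 2/2
(4,1)Q 1/1
(4,3)Q 1/1
(4,5)Q — no occupied neighbors
The smallest same-type fraction is 1/2 at (1,6), which reduces to 1/2. Any threshold above that leaves this particle unsatisfied.

1/2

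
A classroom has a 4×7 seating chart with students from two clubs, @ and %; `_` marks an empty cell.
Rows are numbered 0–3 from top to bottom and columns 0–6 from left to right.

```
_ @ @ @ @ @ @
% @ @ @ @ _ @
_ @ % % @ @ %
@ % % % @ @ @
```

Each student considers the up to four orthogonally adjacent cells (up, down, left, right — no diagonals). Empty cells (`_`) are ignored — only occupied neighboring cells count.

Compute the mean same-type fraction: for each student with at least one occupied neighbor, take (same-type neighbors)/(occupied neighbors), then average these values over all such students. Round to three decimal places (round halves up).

0.667

Row 0: (0,1)@ 2/2 · (0,2)@ 3/3 · (0,3)@ 3/3 · (0,4)@ 3/3 · (0,5)@ 2/2 · (0,6)@ 2/2
Row 1: (1,0)% 0/1 · (1,1)@ 3/4 · (1,2)@ 3/4 · (1,3)@ 3/4 · (1,4)@ 3/3 · (1,6)@ 1/2
Row 2: (2,1)@ 1/3 · (2,2)% 2/4 · (2,3)% 2/4 · (2,4)@ 3/4 · (2,5)@ 2/3 · (2,6)% 0/3
Row 3: (3,0)@ 0/1 · (3,1)% 1/3 · (3,2)% 3/3 · (3,3)% 2/3 · (3,4)@ 2/3 · (3,5)@ 3/3 · (3,6)@ 1/2
Sum over 25 students: 2/2 + 3/3 + 3/3 + 3/3 + 2/2 + 2/2 + 0/1 + 3/4 + 3/4 + 3/4 + 3/3 + 1/2 + 1/3 + 2/4 + 2/4 + 3/4 + 2/3 + 0/3 + 0/1 + 1/3 + 3/3 + 2/3 + 2/3 + 3/3 + 1/2 = 50/3; mean = 50/3 ÷ 25 = 2/3 = 0.666666… → 0.667.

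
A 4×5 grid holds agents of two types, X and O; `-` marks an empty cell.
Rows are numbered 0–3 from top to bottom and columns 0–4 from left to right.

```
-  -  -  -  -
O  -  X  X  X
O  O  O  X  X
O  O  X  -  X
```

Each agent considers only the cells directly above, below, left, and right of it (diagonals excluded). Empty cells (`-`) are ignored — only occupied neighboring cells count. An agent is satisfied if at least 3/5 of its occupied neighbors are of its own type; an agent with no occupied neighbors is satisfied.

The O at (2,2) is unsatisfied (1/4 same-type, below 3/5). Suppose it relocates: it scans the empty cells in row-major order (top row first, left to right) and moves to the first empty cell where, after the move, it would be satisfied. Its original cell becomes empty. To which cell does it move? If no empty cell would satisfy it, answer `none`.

(0,0)

Vacating (2,2). Empty cells in order:
  (0,0): 1/1 same-type → satisfied — stop here.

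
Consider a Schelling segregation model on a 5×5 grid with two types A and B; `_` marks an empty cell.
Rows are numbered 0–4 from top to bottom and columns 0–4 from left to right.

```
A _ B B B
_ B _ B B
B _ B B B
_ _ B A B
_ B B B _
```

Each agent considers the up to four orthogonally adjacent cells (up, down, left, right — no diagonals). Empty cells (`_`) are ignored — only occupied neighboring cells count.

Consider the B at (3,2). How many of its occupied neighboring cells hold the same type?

2

Occupied neighbors of (3,2): (2,2)=B, (4,2)=B, (3,3)=A.
Same type (B): 2 of 3.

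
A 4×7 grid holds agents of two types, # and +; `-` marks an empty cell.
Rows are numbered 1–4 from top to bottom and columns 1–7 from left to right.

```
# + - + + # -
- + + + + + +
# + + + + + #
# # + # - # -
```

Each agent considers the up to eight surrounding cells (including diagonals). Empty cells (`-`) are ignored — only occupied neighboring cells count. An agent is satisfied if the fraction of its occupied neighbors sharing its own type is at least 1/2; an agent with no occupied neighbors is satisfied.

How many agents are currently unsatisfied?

6

(1,1)# 0/2 ✗
(1,2)+ 2/3 ✓
(1,4)+ 4/4 ✓
(1,5)+ 4/5 ✓
(1,6)# 0/4 ✗
(2,2)+ 4/6 ✓
(2,3)+ 7/7 ✓
(2,4)+ 7/7 ✓
(2,5)+ 7/8 ✓
(2,6)+ 5/7 ✓
(2,7)+ 2/4 ✓
(3,1)# 2/4 ✓
(3,2)+ 4/7 ✓
(3,3)+ 6/8 ✓
(3,4)+ 6/7 ✓
(3,5)+ 5/7 ✓
(3,6)+ 4/6 ✓
(3,7)# 1/4 ✗
(4,1)# 2/3 ✓
(4,2)# 2/5 ✗
(4,3)+ 3/5 ✓
(4,4)# 0/4 ✗
(4,6)# 1/3 ✗
Unsatisfied: (1,1), (1,6), (3,7), (4,2), (4,4), (4,6) — 6 in total.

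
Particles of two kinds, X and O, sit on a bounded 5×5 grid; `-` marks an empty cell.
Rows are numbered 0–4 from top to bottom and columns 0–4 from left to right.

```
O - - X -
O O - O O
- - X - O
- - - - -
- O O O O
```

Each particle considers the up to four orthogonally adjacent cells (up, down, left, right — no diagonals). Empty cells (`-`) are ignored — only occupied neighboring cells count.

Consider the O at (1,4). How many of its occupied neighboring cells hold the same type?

Occupied neighbors of (1,4): (2,4)=O, (1,3)=O.
Same type (O): 2 of 2.

2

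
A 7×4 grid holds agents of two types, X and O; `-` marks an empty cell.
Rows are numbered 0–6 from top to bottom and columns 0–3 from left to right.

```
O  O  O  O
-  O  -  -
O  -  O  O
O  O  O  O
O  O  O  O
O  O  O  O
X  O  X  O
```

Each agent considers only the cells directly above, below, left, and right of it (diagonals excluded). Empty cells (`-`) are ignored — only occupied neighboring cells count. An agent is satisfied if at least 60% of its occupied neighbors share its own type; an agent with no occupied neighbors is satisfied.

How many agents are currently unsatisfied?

4

Row 0: (0,0)O 1/1 ✓ · (0,1)O 3/3 ✓ · (0,2)O 2/2 ✓ · (0,3)O 1/1 ✓
Row 1: (1,1)O 1/1 ✓
Row 2: (2,0)O 1/1 ✓ · (2,2)O 2/2 ✓ · (2,3)O 2/2 ✓
Row 3: (3,0)O 3/3 ✓ · (3,1)O 3/3 ✓ · (3,2)O 4/4 ✓ · (3,3)O 3/3 ✓
Row 4: (4,0)O 3/3 ✓ · (4,1)O 4/4 ✓ · (4,2)O 4/4 ✓ · (4,3)O 3/3 ✓
Row 5: (5,0)O 2/3 ✓ · (5,1)O 4/4 ✓ · (5,2)O 3/4 ✓ · (5,3)O 3/3 ✓
Row 6: (6,0)X 0/2 ✗ · (6,1)O 1/3 ✗ · (6,2)X 0/3 ✗ · (6,3)O 1/2 ✗
Unsatisfied: (6,0), (6,1), (6,2), (6,3) — 4 in total.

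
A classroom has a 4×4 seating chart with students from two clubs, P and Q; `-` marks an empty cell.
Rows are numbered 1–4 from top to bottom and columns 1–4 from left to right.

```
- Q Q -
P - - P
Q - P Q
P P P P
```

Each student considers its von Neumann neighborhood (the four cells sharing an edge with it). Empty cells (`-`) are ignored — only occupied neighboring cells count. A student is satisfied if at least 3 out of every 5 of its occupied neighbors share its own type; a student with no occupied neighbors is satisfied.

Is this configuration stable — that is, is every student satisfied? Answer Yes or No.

No

(1,2)Q 1/1 satisfied
(1,3)Q 1/1 satisfied
(2,1)P 0/1 not
(2,4)P 0/1 not
(3,1)Q 0/2 not
(3,3)P 1/2 not
(3,4)Q 0/3 not
(4,1)P 1/2 not
(4,2)P 2/2 satisfied
(4,3)P 3/3 satisfied
(4,4)P 1/2 not
For instance (2,1) has only 0/1 same-type neighbors, below 3/5.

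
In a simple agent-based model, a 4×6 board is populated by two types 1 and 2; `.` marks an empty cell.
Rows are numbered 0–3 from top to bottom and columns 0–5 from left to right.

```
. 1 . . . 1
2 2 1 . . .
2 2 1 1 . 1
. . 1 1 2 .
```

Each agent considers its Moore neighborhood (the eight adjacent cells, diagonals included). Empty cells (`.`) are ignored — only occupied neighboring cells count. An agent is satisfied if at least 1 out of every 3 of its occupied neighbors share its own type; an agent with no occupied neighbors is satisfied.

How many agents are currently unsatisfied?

Row 0: (0,1)1 1/3 ✓ · (0,5)1 0/0 ✓
Row 1: (1,0)2 3/4 ✓ · (1,1)2 3/6 ✓ · (1,2)1 3/5 ✓
Row 2: (2,0)2 3/3 ✓ · (2,1)2 3/6 ✓ · (2,2)1 4/6 ✓ · (2,3)1 4/5 ✓ · (2,5)1 0/1 ✗
Row 3: (3,2)1 3/4 ✓ · (3,3)1 3/4 ✓ · (3,4)2 0/3 ✗
Unsatisfied: (2,5), (3,4) — 2 in total.

2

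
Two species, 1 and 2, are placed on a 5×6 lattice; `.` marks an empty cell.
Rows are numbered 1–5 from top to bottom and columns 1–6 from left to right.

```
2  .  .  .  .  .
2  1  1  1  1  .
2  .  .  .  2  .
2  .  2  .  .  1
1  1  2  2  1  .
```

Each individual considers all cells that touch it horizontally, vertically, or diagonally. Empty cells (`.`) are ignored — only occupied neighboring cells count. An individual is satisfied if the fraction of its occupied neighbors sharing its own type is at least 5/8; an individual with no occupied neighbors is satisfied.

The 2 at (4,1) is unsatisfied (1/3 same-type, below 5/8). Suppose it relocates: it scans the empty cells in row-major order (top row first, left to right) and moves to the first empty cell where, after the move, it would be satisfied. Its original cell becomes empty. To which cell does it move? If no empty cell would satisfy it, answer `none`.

Vacating (4,1). Empty cells in order:
  (1,2): 2/4 same-type → still unsatisfied.
  (1,3): 0/3 same-type → still unsatisfied.
  (1,4): 0/3 same-type → still unsatisfied.
  (1,5): 0/2 same-type → still unsatisfied.
  (1,6): 0/1 same-type → still unsatisfied.
  (2,6): 1/2 same-type → still unsatisfied.
  (3,2): 3/5 same-type → still unsatisfied.
  (3,3): 1/4 same-type → still unsatisfied.
  (3,4): 2/5 same-type → still unsatisfied.
  (3,6): 1/3 same-type → still unsatisfied.
  (4,2): 3/5 same-type → still unsatisfied.
  (4,4): 4/5 same-type → satisfied — stop here.

(4,4)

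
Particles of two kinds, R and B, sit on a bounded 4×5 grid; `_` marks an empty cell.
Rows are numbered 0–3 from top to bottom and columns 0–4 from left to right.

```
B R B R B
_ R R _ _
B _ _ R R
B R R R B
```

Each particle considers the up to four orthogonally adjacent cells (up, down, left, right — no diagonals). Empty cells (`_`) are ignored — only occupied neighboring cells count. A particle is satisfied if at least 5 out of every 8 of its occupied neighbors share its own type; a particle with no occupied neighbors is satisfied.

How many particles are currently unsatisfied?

Row 0: (0,0)B 0/1 not · (0,1)R 1/3 not · (0,2)B 0/3 not · (0,3)R 0/2 not · (0,4)B 0/1 not
Row 1: (1,1)R 2/2 satisfied · (1,2)R 1/2 not
Row 2: (2,0)B 1/1 satisfied · (2,3)R 2/2 satisfied · (2,4)R 1/2 not
Row 3: (3,0)B 1/2 not · (3,1)R 1/2 not · (3,2)R 2/2 satisfied · (3,3)R 2/3 satisfied · (3,4)B 0/2 not
Unsatisfied: (0,0), (0,1), (0,2), (0,3), (0,4), (1,2), (2,4), (3,0), (3,1), (3,4) — 10 in total.

10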